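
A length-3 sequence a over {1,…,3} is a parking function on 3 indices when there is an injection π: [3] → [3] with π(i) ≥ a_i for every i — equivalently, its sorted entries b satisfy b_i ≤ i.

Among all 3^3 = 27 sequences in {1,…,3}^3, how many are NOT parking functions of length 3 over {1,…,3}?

#PF = (4−3)·4^(3−1) = 1·16 = 16 (Konheim–Weiss)
Example (3,3,2) → sorted (2,3,3): b_1=2>1, not a PF.
So 27 − 16 = 11 fail.

11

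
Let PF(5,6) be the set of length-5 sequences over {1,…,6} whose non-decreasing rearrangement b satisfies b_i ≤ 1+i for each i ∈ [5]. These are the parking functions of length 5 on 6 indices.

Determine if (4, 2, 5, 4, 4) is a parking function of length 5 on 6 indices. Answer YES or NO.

Sorted: b = (2, 4, 4, 4, 5).
  b_1=2 ≤ 2
  b_2=4 > 3
  fails at i=2 ⇒ NO

NO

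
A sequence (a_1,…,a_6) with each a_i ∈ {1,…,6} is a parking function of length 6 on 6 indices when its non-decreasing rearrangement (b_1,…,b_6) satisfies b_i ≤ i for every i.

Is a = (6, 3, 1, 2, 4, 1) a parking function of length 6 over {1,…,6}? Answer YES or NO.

YES

Order a: b = (1, 1, 2, 3, 4, 6).
  b_1=1 ≤ 1
  b_2=1 ≤ 2
  b_3=2 ≤ 3
  b_4=3 ≤ 4
  b_5=4 ≤ 5
  b_6=6 ≤ 6
All bounds hold ⇒ YES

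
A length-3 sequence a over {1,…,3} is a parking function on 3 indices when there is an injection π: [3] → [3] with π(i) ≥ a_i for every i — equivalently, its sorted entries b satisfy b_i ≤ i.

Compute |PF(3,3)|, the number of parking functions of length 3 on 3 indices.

Count = 1·4^2 = 1·16 = 16 [KW]
Check (3,1,1) → sorted (1,1,3): b_i ≤ i ∀i, a PF.

16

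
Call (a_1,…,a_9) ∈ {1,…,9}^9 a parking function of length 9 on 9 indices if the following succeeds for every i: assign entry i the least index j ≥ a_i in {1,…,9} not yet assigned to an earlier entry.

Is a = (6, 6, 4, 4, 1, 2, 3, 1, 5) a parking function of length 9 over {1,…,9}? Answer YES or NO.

Sorted: b = (1, 1, 2, 3, 4, 4, 5, 6, 6).
  b_1=1 ≤ 1
  b_2=1 ≤ 2
  b_3=2 ≤ 3
  b_4=3 ≤ 4
  b_5=4 ≤ 5
  b_6=4 ≤ 6
  b_7=5 ≤ 7
  b_8=6 ≤ 8
  b_9=6 ≤ 9
All bounds hold ⇒ YES

YES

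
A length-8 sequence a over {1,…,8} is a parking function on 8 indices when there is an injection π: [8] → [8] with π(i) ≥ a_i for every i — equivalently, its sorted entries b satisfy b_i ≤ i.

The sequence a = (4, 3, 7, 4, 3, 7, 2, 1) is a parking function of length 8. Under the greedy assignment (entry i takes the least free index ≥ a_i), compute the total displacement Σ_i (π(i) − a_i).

5

Σπ = 8·9/2 = 36 (π permutes [8]); Σa = 4+3+7+4+3+7+2+1 = 31; disp = 36−31 = 5.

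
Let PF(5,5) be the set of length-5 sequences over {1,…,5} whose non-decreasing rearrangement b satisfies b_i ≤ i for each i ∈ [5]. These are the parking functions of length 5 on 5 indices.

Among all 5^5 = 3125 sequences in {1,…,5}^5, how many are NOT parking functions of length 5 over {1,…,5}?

1829

|PF| = (5+1−5)·(5+1)^{5−1} = 1×1296 = 1296 (Konheim–Weiss)
Example (5,5,3,5,3) → sorted (3,3,5,5,5): b_1=3>1, not a PF.
Total 3125; non-PF = 3125−1296 = 1829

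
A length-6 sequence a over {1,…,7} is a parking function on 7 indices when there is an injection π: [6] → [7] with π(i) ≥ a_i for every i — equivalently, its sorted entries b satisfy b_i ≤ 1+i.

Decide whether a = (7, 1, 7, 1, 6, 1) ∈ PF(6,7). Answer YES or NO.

NO

Rearranged: b = (1, 1, 1, 6, 7, 7).
  b_1=1 ≤ 2
  b_2=1 ≤ 3
  b_3=1 ≤ 4
  b_4=6 > 5
  fails at i=4 ⇒ NO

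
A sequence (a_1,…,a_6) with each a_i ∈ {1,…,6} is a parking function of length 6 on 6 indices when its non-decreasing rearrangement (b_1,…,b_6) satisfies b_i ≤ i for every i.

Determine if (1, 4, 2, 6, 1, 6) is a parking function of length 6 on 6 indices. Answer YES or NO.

Rearranged: b = (1, 1, 2, 4, 6, 6).
  b_1=1 ≤ 1
  b_2=1 ≤ 2
  b_3=2 ≤ 3
  b_4=4 ≤ 4
  b_5=6 > 5
  fails at i=5 ⇒ NO

NO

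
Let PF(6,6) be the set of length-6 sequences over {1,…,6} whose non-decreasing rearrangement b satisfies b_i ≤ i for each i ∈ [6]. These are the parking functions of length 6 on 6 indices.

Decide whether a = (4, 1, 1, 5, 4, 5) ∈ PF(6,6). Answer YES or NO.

NO

Sorted: b = (1, 1, 4, 4, 5, 5).
  b_1=1 ≤ 1
  b_2=1 ≤ 2
  b_3=4 > 3
  fails at i=3 ⇒ NO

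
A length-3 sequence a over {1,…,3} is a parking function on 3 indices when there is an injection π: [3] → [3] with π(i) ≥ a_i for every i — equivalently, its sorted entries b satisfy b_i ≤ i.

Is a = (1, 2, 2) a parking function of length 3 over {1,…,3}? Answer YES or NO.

Order a: b = (1, 2, 2).
  b_1=1 ≤ 1
  b_2=2 ≤ 2
  b_3=2 ≤ 3
All bounds hold ⇒ YES

YES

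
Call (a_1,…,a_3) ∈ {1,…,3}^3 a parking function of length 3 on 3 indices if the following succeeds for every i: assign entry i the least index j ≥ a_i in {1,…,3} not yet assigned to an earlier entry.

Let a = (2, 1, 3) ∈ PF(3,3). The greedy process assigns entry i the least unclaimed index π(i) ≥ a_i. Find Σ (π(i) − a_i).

Σπ = 3·4/2 = 6 (π permutes [3]); Σa = 2+1+3 = 6; disp = 6−6 = 0.

0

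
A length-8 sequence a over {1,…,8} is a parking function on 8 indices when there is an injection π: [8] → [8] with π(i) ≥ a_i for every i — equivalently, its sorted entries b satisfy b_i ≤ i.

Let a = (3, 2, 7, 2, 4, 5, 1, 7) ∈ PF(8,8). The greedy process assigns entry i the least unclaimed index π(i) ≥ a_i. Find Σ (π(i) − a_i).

5

Σπ(i) = 1+…+8 = 36; Σa = 3+2+7+2+4+5+1+7 = 31; disp = 36−31 = 5.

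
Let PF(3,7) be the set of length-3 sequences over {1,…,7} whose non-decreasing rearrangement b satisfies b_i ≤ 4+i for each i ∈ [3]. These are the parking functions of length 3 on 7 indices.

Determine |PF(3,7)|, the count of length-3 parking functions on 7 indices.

|PF(3,7)| = 5·8^2 = 5·64 = 320
One tuple (2,7,1) → sorted (1,2,7): b_i ≤ 4+i ∀i, a PF.

320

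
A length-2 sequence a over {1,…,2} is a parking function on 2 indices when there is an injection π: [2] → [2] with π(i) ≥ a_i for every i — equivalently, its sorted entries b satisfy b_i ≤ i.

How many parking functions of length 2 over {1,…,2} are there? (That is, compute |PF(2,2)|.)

|PF(2,2)| = (2+1−2)·(2+1)^{2−1} = 1×3 = 3 (Konheim–Weiss)
Example (1,1) → sorted (1,1): b_i ≤ i ∀i, a PF.

3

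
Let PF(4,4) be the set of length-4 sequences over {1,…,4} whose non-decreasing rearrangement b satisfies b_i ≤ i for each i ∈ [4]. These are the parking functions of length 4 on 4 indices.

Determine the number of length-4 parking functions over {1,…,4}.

125

#PF = (5−4)·5^(4−1) = 1×125 = 125 [KW]
One tuple (4,3,2,1) → sorted (1,2,3,4): b_i ≤ i ∀i, a PF.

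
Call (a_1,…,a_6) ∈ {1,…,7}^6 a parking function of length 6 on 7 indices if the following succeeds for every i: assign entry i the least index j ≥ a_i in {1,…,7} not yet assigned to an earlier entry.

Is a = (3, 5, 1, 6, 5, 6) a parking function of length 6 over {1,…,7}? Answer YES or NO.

NO

Order a: b = (1, 3, 5, 5, 6, 6).
  b_1=1 ≤ 2
  b_2=3 ≤ 3
  b_3=5 > 4
  fails at i=3 ⇒ NO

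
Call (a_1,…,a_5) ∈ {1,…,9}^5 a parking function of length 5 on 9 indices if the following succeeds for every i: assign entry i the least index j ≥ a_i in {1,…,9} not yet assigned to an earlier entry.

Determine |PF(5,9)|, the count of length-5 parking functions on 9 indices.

|PF| = 5·10^4 = 5×10000 = 50000 (Pollak)
Example (7,5,7,1,4) → sorted (1,4,5,7,7): b_i ≤ 4+i ∀i, a PF.

50000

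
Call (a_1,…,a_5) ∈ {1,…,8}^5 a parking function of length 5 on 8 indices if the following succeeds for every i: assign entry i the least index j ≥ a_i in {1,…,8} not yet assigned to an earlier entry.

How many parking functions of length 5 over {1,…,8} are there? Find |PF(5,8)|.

26244

Count = (9−5)·9^(5−1) = 4·6561 = 26244
One tuple (7,3,1,3,2) → sorted (1,2,3,3,7): b_i ≤ 3+i ∀i, a PF.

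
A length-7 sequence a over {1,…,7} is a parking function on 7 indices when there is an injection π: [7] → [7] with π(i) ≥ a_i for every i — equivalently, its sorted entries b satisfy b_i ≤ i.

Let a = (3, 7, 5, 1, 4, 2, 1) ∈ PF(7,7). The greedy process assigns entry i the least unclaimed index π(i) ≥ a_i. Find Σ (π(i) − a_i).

Σπ(i) = 1+…+7 = 28; Σa = 3+7+5+1+4+2+1 = 23; disp = 28−23 = 5.

5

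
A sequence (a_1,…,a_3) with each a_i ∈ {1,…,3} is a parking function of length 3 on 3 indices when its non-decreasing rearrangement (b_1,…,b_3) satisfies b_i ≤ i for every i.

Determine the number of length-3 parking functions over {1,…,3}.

Count = 1·4^2 = 1×16 = 16 [KW]
Example (1,2,3) → sorted (1,2,3): b_i ≤ i ∀i, a PF.

16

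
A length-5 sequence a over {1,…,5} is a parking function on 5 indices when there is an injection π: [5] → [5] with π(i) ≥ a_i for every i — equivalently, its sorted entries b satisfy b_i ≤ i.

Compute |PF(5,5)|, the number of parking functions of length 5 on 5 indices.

1296

|PF(5,5)| = (6−5)·6^(5−1) = 1·1296 = 1296 (Konheim–Weiss)
Check (1,2,3,3,4) → sorted (1,2,3,3,4): b_i ≤ i ∀i, a PF.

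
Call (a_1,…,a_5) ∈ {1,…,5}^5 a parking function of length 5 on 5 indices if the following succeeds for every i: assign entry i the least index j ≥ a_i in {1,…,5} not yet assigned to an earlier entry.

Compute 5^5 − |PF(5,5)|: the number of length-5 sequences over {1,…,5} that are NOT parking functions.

1829

|PF(5,5)| = (6−5)·6^(5−1) = 1×1296 = 1296 [KW]
Example (2,5,3,5,5) → sorted (2,3,5,5,5): b_1=2>1, not a PF.
So 3125 − 1296 = 1829 fail.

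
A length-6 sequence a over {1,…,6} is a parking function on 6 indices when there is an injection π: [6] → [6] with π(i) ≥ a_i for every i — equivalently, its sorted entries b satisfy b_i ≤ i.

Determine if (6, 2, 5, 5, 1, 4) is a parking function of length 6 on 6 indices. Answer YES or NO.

NO

Rearranged: b = (1, 2, 4, 5, 5, 6).
  b_1=1 ≤ 1
  b_2=2 ≤ 2
  b_3=4 > 3
  fails at i=3 ⇒ NO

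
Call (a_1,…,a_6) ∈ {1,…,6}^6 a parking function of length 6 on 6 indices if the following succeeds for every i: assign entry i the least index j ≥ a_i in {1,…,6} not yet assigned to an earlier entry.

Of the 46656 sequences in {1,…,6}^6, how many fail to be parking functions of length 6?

Count = (6−6+1)·(6+1)^(6−1) = 1·16807 = 16807
One tuple (6,4,5,3,6,6) → sorted (3,4,5,6,6,6): b_1=3>1, not a PF.
So 46656 − 16807 = 29849 fail.

29849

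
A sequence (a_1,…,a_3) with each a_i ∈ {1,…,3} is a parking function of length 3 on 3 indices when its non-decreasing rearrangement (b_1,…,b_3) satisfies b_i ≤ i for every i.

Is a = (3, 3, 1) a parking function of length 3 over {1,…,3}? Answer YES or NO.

Order a: b = (1, 3, 3).
  b_1=1 ≤ 1
  b_2=3 > 2
  fails at i=2 ⇒ NO

NO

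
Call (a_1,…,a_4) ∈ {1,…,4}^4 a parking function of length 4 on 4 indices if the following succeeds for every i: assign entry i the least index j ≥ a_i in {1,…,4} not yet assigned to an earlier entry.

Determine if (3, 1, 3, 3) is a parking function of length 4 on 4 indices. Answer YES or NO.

Order a: b = (1, 3, 3, 3).
  b_1=1 ≤ 1
  b_2=3 > 2
  fails at i=2 ⇒ NO

NO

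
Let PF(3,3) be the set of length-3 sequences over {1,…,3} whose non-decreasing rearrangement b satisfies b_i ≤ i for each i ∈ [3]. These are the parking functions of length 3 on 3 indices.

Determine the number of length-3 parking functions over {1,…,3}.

|PF| = 1·4^2 = 1×16 = 16
One tuple (2,3,1) → sorted (1,2,3): b_i ≤ i ∀i, a PF.

16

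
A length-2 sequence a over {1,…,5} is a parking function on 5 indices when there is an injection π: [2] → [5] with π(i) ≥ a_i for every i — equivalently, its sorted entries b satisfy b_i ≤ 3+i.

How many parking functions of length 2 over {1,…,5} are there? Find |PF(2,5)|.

24

|PF| = 4·6^1 = 4 · 6 = 24 [KW]
One tuple (2,2) → sorted (2,2): b_i ≤ 3+i ∀i, a PF.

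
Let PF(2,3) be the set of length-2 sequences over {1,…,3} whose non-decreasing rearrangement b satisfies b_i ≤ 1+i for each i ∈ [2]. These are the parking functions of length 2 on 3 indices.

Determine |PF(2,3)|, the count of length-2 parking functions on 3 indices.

8

|PF(2,3)| = 2·4^1 = 2 · 4 = 8 (Pollak)
One tuple (1,3) → sorted (1,3): b_i ≤ 1+i ∀i, a PF.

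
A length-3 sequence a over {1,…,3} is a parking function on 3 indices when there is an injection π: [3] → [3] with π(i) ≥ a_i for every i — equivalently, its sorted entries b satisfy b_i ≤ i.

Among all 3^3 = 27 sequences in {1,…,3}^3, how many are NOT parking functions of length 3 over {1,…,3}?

#PF = (4−3)·4^(3−1) = 1×16 = 16
Example (3,2,2) → sorted (2,2,3): b_1=2>1, not a PF.
3^3 − 16 = 27 − 16 = 11

11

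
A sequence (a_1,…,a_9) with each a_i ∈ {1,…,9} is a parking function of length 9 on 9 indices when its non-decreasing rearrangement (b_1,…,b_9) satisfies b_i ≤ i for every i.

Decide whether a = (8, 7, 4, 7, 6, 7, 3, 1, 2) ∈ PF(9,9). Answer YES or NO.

Sorted: b = (1, 2, 3, 4, 6, 7, 7, 7, 8).
  b_1=1 ≤ 1
  b_2=2 ≤ 2
  b_3=3 ≤ 3
  b_4=4 ≤ 4
  b_5=6 > 5
  fails at i=5 ⇒ NO

NO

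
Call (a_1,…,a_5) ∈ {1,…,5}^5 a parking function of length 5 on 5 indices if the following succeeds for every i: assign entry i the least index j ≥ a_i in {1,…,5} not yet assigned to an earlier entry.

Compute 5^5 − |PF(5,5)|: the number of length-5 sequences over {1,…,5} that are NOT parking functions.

Count = (5+1−5)·(5+1)^{5−1} = 1×1296 = 1296 [KW]
Example (4,5,3,4,2) → sorted (2,3,4,4,5): b_1=2>1, not a PF.
5^5 − 1296 = 3125 − 1296 = 1829

1829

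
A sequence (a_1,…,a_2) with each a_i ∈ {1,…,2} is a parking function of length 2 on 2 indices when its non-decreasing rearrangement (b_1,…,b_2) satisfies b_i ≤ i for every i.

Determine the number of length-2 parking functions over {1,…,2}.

3

|PF| = (2+1−2)·(2+1)^{2−1} = 1·3 = 3 (Konheim–Weiss)
One tuple (1,2) → sorted (1,2): b_i ≤ i ∀i, a PF.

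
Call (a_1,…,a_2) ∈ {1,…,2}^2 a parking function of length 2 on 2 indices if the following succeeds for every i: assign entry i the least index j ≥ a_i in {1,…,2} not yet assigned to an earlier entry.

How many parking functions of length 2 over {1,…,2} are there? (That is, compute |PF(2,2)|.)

|PF(2,2)| = (2−2+1)·(2+1)^(2−1) = 1 · 3 = 3
One tuple (2,1) → sorted (1,2): b_i ≤ i ∀i, a PF.

3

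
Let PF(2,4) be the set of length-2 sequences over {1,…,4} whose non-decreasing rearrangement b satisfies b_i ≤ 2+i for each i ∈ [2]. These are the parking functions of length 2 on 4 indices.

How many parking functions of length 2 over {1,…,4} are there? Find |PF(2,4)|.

Count = (4−2+1)·(4+1)^(2−1) = 3×5 = 15 [KW]
One tuple (3,2) → sorted (2,3): b_i ≤ 2+i ∀i, a PF.

15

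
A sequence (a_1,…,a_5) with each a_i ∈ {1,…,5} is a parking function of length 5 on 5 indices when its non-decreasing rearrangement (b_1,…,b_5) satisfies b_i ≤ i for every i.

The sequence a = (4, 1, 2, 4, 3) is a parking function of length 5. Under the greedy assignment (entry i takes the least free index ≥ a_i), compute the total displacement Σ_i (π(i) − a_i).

1

Σπ(i) = 1+…+5 = 15; Σa = 4+1+2+4+3 = 14; disp = 15−14 = 1.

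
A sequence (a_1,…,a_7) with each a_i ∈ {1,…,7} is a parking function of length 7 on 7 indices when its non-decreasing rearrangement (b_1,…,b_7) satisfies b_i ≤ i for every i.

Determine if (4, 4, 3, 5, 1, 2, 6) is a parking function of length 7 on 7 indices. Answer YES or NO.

Sorted: b = (1, 2, 3, 4, 4, 5, 6).
  b_1=1 ≤ 1
  b_2=2 ≤ 2
  b_3=3 ≤ 3
  b_4=4 ≤ 4
  b_5=4 ≤ 5
  b_6=5 ≤ 6
  b_7=6 ≤ 7
All bounds hold ⇒ YES

YES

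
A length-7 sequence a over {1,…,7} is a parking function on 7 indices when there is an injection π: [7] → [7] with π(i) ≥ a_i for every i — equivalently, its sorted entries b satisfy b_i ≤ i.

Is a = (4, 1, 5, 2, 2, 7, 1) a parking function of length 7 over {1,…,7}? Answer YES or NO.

Rearranged: b = (1, 1, 2, 2, 4, 5, 7).
  b_1=1 ≤ 1
  b_2=1 ≤ 2
  b_3=2 ≤ 3
  b_4=2 ≤ 4
  b_5=4 ≤ 5
  b_6=5 ≤ 6
  b_7=7 ≤ 7
All bounds hold ⇒ YES

YES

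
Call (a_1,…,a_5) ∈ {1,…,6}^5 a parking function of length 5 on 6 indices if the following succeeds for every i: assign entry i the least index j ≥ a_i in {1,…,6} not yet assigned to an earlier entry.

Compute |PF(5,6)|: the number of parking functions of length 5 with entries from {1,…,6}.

Count = (6−5+1)·(6+1)^(5−1) = 2·2401 = 4802 (Konheim–Weiss)
Check (6,3,5,1,3) → sorted (1,3,3,5,6): b_i ≤ 1+i ∀i, a PF.

4802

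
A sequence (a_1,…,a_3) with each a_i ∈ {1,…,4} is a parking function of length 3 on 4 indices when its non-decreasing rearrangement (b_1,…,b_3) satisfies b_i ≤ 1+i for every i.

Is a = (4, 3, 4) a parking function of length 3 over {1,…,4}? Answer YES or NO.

NO

Sorted: b = (3, 4, 4).
  b_1=3 > 2
  fails at i=1 ⇒ NO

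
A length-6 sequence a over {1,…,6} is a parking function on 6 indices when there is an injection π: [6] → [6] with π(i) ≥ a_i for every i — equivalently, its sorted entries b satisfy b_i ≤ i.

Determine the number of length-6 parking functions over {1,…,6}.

Count = (6+1−6)·(6+1)^{6−1} = 1·16807 = 16807
E.g. (5,2,4,6,1,2) → sorted (1,2,2,4,5,6): b_i ≤ i ∀i, a PF.

16807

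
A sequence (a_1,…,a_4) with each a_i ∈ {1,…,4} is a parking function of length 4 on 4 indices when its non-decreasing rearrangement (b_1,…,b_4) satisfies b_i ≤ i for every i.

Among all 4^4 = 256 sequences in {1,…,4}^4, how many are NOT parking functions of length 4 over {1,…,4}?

|PF| = 1·5^3 = 1·125 = 125
Check (3,4,4,3) → sorted (3,3,4,4): b_1=3>1, not a PF.
Total 256; non-PF = 256−125 = 131

131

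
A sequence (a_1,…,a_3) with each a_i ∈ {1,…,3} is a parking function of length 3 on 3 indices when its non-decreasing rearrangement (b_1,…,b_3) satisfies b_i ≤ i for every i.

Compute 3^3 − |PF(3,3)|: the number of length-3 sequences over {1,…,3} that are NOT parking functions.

11

|PF(3,3)| = (4−3)·4^(3−1) = 1·16 = 16 [KW]
One tuple (3,3,3) → sorted (3,3,3): b_1=3>1, not a PF.
So 27 − 16 = 11 fail.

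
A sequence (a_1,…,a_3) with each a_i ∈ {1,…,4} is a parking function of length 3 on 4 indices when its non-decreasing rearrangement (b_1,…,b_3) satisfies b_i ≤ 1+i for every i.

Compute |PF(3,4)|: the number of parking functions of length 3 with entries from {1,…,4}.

50

|PF| = (5−3)·5^(3−1) = 2 · 25 = 50 (Pollak)
E.g. (2,3,1) → sorted (1,2,3): b_i ≤ 1+i ∀i, a PF.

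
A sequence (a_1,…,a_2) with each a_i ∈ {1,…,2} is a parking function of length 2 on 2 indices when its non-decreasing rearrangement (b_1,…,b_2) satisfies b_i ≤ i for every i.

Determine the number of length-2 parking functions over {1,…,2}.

3

|PF(2,2)| = 1·3^1 = 1×3 = 3 (Konheim–Weiss)
Example (1,2) → sorted (1,2): b_i ≤ i ∀i, a PF.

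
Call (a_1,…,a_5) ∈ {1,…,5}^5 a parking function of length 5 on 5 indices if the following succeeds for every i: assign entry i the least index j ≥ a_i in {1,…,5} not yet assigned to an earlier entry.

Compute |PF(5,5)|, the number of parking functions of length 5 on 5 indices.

|PF| = (5−5+1)·(5+1)^(5−1) = 1 · 1296 = 1296
Check (2,2,1,5,4) → sorted (1,2,2,4,5): b_i ≤ i ∀i, a PF.

1296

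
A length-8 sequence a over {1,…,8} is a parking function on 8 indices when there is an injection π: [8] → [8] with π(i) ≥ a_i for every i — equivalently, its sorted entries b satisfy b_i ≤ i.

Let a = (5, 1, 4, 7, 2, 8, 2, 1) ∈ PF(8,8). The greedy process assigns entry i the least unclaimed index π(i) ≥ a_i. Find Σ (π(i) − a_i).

Σπ = 8·9/2 = 36 (π permutes [8]); Σa = 5+1+4+7+2+8+2+1 = 30; disp = 36−30 = 6.

6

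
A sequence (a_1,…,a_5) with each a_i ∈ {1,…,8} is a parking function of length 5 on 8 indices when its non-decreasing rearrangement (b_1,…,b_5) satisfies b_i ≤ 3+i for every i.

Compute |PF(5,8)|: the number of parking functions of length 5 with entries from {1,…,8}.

26244

|PF| = (8−5+1)·(8+1)^(5−1) = 4×6561 = 26244
One tuple (3,7,5,5,3) → sorted (3,3,5,5,7): b_i ≤ 3+i ∀i, a PF.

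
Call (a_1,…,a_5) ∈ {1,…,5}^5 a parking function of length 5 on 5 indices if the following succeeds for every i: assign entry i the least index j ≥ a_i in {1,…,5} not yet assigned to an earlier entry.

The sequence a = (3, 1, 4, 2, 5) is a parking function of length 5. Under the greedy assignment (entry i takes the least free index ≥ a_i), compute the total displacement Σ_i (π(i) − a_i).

Σπ(i) = 1+…+5 = 15; Σa = 3+1+4+2+5 = 15; disp = 15−15 = 0.

0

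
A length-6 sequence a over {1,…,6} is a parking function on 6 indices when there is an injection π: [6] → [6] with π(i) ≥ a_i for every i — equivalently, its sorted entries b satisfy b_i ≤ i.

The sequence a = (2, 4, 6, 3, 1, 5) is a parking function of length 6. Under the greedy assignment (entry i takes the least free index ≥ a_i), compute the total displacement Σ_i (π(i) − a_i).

Σπ = 21 ({1..6} each once); Σa = 2+4+6+3+1+5 = 21; disp = 21−21 = 0.

0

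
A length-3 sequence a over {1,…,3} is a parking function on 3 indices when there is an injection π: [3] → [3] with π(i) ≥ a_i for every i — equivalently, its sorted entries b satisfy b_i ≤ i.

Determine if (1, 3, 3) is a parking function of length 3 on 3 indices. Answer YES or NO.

NO

Sorted: b = (1, 3, 3).
  b_1=1 ≤ 1
  b_2=3 > 2
  fails at i=2 ⇒ NO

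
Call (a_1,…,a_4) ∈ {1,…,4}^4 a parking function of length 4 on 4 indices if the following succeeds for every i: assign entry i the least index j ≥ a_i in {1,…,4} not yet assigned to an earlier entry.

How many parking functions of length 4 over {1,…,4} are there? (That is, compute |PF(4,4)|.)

Count = (5−4)·5^(4−1) = 1×125 = 125 (Pollak)
One tuple (1,1,2,3) → sorted (1,1,2,3): b_i ≤ i ∀i, a PF.

125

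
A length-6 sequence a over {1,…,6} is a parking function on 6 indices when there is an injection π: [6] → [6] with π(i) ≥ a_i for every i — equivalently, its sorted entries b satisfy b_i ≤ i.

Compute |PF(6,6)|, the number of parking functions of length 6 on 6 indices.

|PF| = (7−6)·7^(6−1) = 1×16807 = 16807 [KW]
One tuple (3,1,5,3,1,5) → sorted (1,1,3,3,5,5): b_i ≤ i ∀i, a PF.

16807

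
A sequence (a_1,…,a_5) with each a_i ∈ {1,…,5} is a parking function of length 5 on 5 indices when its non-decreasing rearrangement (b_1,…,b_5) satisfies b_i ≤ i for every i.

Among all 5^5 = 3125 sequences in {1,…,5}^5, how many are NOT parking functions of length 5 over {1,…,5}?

1829

Count = 1·6^4 = 1 · 1296 = 1296
One tuple (4,5,4,2,5) → sorted (2,4,4,5,5): b_1=2>1, not a PF.
5^5 − 1296 = 3125 − 1296 = 1829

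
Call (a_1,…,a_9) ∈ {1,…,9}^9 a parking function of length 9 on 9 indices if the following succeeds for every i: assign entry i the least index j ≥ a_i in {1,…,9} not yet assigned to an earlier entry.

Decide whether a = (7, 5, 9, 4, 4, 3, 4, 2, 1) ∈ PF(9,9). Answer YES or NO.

YES

Sorted: b = (1, 2, 3, 4, 4, 4, 5, 7, 9).
  b_1=1 ≤ 1
  b_2=2 ≤ 2
  b_3=3 ≤ 3
  b_4=4 ≤ 4
  b_5=4 ≤ 5
  b_6=4 ≤ 6
  b_7=5 ≤ 7
  b_8=7 ≤ 8
  b_9=9 ≤ 9
All bounds hold ⇒ YES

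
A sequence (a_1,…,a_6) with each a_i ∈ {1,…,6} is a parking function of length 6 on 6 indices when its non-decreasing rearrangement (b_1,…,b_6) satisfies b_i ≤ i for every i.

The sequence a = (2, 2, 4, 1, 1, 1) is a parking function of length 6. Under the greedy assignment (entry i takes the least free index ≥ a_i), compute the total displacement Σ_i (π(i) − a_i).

Σπ(i) = 1+…+6 = 21; Σa = 2+2+4+1+1+1 = 11; disp = 21−11 = 10.

10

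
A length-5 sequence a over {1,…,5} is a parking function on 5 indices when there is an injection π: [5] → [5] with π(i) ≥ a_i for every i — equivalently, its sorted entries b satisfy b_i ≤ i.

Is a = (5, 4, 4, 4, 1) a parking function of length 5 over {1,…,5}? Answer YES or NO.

NO

Order a: b = (1, 4, 4, 4, 5).
  b_1=1 ≤ 1
  b_2=4 > 2
  fails at i=2 ⇒ NO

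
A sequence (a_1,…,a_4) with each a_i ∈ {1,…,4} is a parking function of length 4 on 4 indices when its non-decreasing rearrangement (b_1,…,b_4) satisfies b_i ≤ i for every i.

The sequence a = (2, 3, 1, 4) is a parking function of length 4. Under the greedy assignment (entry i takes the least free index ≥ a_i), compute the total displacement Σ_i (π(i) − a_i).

Σπ(i) = 1+…+4 = 10; Σa = 2+3+1+4 = 10; disp = 10−10 = 0.

0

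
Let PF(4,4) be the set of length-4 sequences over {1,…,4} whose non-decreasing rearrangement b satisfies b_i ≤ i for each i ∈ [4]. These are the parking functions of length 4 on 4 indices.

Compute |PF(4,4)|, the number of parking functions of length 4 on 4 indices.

125

|PF| = (4+1−4)·(4+1)^{4−1} = 1·125 = 125 [KW]
Example (4,1,2,2) → sorted (1,2,2,4): b_i ≤ i ∀i, a PF.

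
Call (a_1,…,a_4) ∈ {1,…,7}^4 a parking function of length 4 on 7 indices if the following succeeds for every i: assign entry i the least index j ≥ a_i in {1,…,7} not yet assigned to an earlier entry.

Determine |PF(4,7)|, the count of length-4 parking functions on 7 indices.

Count = (8−4)·8^(4−1) = 4·512 = 2048 (Pollak)
Example (7,1,5,3) → sorted (1,3,5,7): b_i ≤ 3+i ∀i, a PF.

2048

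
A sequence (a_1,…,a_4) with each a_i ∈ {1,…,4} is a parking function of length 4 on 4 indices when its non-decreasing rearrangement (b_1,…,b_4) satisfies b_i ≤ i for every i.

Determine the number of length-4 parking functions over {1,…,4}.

125

#PF = (4−4+1)·(4+1)^(4−1) = 1 · 125 = 125 [KW]
Example (1,1,4,3) → sorted (1,1,3,4): b_i ≤ i ∀i, a PF.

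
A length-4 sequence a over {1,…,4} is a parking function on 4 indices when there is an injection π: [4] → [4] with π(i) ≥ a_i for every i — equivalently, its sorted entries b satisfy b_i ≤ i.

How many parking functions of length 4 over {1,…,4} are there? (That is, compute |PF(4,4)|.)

|PF(4,4)| = (4−4+1)·(4+1)^(4−1) = 1×125 = 125 (Konheim–Weiss)
E.g. (2,4,1,2) → sorted (1,2,2,4): b_i ≤ i ∀i, a PF.

125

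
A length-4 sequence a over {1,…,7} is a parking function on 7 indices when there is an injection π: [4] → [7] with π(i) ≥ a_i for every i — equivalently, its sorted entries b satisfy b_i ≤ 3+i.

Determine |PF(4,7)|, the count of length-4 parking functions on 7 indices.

2048

|PF(4,7)| = (7−4+1)·(7+1)^(4−1) = 4 · 512 = 2048 (Pollak)
Example (7,1,5,2) → sorted (1,2,5,7): b_i ≤ 3+i ∀i, a PF.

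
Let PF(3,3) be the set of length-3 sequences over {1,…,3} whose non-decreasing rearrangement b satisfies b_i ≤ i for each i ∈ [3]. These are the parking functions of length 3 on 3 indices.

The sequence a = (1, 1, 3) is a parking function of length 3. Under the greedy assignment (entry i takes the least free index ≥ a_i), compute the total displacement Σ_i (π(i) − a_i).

1

Σπ = 3·4/2 = 6 (π permutes [3]); Σa = 1+1+3 = 5; disp = 6−5 = 1.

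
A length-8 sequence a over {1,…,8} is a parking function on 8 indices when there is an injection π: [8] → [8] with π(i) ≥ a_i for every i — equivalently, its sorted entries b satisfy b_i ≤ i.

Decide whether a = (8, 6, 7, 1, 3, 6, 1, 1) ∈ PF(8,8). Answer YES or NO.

NO

Order a: b = (1, 1, 1, 3, 6, 6, 7, 8).
  b_1=1 ≤ 1
  b_2=1 ≤ 2
  b_3=1 ≤ 3
  b_4=3 ≤ 4
  b_5=6 > 5
  fails at i=5 ⇒ NO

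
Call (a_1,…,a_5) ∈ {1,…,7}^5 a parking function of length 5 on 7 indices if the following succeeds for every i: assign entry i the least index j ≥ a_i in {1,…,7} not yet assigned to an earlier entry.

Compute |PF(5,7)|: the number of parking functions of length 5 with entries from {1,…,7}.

12288

#PF = (7−5+1)·(7+1)^(5−1) = 3·4096 = 12288
E.g. (7,2,4,6,1) → sorted (1,2,4,6,7): b_i ≤ 2+i ∀i, a PF.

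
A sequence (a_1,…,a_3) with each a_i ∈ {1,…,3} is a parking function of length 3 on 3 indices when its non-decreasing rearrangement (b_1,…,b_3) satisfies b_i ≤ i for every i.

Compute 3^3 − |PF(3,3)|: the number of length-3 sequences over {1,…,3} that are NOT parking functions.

|PF| = (3−3+1)·(3+1)^(3−1) = 1 · 16 = 16 (Pollak)
One tuple (1,3,3) → sorted (1,3,3): b_2=3>2, not a PF.
So 27 − 16 = 11 fail.

11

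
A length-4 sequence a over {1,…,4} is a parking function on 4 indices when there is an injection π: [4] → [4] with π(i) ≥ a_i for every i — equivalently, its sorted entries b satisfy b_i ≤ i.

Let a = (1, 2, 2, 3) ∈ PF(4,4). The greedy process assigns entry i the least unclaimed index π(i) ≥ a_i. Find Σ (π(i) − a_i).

2

Σπ = 10 ({1..4} each once); Σa = 1+2+2+3 = 8; disp = 10−8 = 2.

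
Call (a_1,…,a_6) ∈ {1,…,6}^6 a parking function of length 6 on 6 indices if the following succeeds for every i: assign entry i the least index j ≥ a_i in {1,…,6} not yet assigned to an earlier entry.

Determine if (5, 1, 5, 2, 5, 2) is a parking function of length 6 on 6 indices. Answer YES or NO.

NO

Sorted: b = (1, 2, 2, 5, 5, 5).
  b_1=1 ≤ 1
  b_2=2 ≤ 2
  b_3=2 ≤ 3
  b_4=5 > 4
  fails at i=4 ⇒ NO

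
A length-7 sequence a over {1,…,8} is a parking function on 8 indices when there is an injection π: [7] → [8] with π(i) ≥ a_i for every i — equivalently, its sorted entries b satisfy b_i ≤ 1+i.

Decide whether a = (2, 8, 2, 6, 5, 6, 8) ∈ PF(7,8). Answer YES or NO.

NO

Rearranged: b = (2, 2, 5, 6, 6, 8, 8).
  b_1=2 ≤ 2
  b_2=2 ≤ 3
  b_3=5 > 4
  fails at i=3 ⇒ NO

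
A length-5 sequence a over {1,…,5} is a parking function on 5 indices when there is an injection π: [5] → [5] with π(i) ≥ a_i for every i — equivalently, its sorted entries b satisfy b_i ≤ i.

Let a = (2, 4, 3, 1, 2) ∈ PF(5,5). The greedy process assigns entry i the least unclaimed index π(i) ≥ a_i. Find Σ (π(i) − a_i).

3

Σπ = 5·6/2 = 15 (π permutes [5]); Σa = 2+4+3+1+2 = 12; disp = 15−12 = 3.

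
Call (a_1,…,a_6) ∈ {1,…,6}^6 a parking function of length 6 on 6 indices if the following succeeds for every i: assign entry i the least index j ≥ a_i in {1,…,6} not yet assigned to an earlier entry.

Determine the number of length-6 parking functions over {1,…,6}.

16807

|PF(6,6)| = (6+1−6)·(6+1)^{6−1} = 1 · 16807 = 16807 (Konheim–Weiss)
Check (1,2,3,6,2,5) → sorted (1,2,2,3,5,6): b_i ≤ i ∀i, a PF.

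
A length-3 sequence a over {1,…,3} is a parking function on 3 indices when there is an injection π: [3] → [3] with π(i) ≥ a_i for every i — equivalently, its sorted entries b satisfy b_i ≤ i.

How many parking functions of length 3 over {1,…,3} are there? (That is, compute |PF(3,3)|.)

16

|PF(3,3)| = (4−3)·4^(3−1) = 1 · 16 = 16 (Pollak)
One tuple (2,2,1) → sorted (1,2,2): b_i ≤ i ∀i, a PF.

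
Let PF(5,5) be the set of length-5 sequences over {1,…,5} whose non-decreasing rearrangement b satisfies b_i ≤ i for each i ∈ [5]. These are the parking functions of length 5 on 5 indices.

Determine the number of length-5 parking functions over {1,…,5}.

1296

#PF = (5−5+1)·(5+1)^(5−1) = 1·1296 = 1296
One tuple (2,1,4,5,3) → sorted (1,2,3,4,5): b_i ≤ i ∀i, a PF.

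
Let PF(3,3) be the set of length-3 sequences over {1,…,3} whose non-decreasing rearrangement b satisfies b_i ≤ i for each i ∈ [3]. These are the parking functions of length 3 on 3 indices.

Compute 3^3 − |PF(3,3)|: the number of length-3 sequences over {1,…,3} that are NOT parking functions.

|PF| = (3−3+1)·(3+1)^(3−1) = 1·16 = 16 [KW]
E.g. (1,3,3) → sorted (1,3,3): b_2=3>2, not a PF.
So 27 − 16 = 11 fail.

11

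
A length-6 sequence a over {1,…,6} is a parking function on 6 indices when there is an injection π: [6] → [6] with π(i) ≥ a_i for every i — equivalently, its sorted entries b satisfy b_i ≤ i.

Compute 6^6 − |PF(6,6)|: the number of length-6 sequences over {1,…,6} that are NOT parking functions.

29849

|PF| = (7−6)·7^(6−1) = 1 · 16807 = 16807
One tuple (4,5,4,5,5,2) → sorted (2,4,4,5,5,5): b_1=2>1, not a PF.
Total 46656; non-PF = 46656−16807 = 29849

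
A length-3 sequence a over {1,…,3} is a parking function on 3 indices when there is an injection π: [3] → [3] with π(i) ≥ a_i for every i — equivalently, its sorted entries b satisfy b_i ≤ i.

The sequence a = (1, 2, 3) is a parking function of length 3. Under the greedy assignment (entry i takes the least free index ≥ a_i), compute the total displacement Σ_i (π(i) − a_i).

0

Σπ = 6 ({1..3} each once); Σa = 1+2+3 = 6; disp = 6−6 = 0.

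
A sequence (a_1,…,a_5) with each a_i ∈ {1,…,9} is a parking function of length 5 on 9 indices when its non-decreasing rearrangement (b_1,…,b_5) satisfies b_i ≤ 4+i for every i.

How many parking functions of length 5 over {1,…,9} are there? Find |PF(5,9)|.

50000

Count = (10−5)·10^(5−1) = 5×10000 = 50000
Check (5,3,8,3,1) → sorted (1,3,3,5,8): b_i ≤ 4+i ∀i, a PF.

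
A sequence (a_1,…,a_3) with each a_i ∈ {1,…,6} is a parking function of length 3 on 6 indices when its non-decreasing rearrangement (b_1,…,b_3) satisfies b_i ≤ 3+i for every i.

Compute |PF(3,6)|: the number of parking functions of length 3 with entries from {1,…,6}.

Count = (6−3+1)·(6+1)^(3−1) = 4 · 49 = 196
E.g. (5,3,4) → sorted (3,4,5): b_i ≤ 3+i ∀i, a PF.

196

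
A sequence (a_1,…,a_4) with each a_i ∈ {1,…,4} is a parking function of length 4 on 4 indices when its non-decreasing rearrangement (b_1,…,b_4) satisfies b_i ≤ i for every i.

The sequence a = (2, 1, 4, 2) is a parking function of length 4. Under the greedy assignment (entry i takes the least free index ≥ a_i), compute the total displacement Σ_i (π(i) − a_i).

1

Σπ = 10 ({1..4} each once); Σa = 2+1+4+2 = 9; disp = 10−9 = 1.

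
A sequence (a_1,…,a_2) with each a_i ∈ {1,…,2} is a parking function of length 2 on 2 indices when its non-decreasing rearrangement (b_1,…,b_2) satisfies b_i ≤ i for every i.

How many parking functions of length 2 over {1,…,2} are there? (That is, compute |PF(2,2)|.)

3

#PF = (2−2+1)·(2+1)^(2−1) = 1×3 = 3 (Pollak)
Example (1,1) → sorted (1,1): b_i ≤ i ∀i, a PF.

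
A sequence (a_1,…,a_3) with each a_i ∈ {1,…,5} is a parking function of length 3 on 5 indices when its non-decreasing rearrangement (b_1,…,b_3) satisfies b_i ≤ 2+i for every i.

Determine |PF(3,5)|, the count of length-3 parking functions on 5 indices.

#PF = (5+1−3)·(5+1)^{3−1} = 3·36 = 108 [KW]
Check (1,3,3) → sorted (1,3,3): b_i ≤ 2+i ∀i, a PF.

108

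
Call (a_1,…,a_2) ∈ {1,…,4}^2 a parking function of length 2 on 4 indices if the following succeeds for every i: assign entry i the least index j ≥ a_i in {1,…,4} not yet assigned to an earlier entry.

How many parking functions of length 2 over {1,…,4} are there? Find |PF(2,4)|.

15

|PF(2,4)| = (4−2+1)·(4+1)^(2−1) = 3·5 = 15 (Konheim–Weiss)
One tuple (2,3) → sorted (2,3): b_i ≤ 2+i ∀i, a PF.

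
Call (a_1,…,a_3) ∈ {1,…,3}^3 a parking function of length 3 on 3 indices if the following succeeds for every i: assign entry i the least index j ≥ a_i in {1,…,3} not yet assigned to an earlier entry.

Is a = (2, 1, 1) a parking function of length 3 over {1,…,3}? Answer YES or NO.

Rearranged: b = (1, 1, 2).
  b_1=1 ≤ 1
  b_2=1 ≤ 2
  b_3=2 ≤ 3
All bounds hold ⇒ YES

YES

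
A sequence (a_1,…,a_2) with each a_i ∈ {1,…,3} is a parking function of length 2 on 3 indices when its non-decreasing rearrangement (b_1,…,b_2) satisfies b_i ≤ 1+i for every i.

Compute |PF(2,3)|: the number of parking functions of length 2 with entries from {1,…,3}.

|PF| = (4−2)·4^(2−1) = 2 · 4 = 8 (Pollak)
One tuple (1,3) → sorted (1,3): b_i ≤ 1+i ∀i, a PF.

8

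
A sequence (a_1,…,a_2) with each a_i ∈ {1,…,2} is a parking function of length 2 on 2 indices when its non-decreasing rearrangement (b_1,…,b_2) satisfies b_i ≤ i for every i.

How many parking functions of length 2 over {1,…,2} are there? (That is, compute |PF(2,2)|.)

3

|PF| = (2−2+1)·(2+1)^(2−1) = 1·3 = 3
Check (2,1) → sorted (1,2): b_i ≤ i ∀i, a PF.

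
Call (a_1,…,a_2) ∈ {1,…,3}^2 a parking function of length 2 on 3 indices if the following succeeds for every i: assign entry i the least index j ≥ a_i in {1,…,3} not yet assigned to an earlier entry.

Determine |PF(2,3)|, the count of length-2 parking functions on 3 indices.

8

|PF| = (3+1−2)·(3+1)^{2−1} = 2 · 4 = 8 (Pollak)
One tuple (2,1) → sorted (1,2): b_i ≤ 1+i ∀i, a PF.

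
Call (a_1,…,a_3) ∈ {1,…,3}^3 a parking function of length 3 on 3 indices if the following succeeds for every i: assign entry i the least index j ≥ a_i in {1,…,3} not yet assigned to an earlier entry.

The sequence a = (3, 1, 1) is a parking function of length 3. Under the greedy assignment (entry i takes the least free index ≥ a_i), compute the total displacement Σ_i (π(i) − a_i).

1

Σπ = 6 ({1..3} each once); Σa = 3+1+1 = 5; disp = 6−5 = 1.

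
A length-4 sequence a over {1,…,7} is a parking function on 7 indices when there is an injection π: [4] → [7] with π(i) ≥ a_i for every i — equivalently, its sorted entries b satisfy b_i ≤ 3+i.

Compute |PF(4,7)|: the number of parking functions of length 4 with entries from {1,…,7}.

2048

Count = (7+1−4)·(7+1)^{4−1} = 4 · 512 = 2048 (Konheim–Weiss)
One tuple (6,3,5,7) → sorted (3,5,6,7): b_i ≤ 3+i ∀i, a PF.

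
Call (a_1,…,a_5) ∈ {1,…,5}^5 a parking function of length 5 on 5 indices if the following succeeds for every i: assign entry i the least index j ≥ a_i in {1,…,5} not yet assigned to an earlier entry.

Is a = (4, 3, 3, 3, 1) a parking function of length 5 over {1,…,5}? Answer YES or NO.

NO

Rearranged: b = (1, 3, 3, 3, 4).
  b_1=1 ≤ 1
  b_2=3 > 2
  fails at i=2 ⇒ NO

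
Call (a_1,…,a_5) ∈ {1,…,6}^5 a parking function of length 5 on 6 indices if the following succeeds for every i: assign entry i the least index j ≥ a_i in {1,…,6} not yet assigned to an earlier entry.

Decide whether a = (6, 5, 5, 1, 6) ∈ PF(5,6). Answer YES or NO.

Sorted: b = (1, 5, 5, 6, 6).
  b_1=1 ≤ 2
  b_2=5 > 3
  fails at i=2 ⇒ NO

NO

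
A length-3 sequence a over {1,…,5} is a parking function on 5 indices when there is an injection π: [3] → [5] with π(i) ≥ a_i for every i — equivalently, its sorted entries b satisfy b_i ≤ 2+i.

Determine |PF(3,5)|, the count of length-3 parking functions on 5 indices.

#PF = (5+1−3)·(5+1)^{3−1} = 3 · 36 = 108
E.g. (5,3,2) → sorted (2,3,5): b_i ≤ 2+i ∀i, a PF.

108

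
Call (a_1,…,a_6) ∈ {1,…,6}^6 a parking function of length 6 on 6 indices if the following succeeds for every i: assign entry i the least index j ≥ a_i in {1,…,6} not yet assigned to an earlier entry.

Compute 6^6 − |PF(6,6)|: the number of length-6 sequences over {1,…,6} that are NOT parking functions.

|PF(6,6)| = (6−6+1)·(6+1)^(6−1) = 1 · 16807 = 16807 [KW]
E.g. (5,5,4,5,4,3) → sorted (3,4,4,5,5,5): b_1=3>1, not a PF.
6^6 − 16807 = 46656 − 16807 = 29849

29849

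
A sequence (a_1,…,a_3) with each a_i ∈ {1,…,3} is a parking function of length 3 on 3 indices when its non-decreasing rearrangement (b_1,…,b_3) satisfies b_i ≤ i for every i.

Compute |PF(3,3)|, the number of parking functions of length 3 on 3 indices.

|PF| = (3+1−3)·(3+1)^{3−1} = 1 · 16 = 16
Check (1,2,1) → sorted (1,1,2): b_i ≤ i ∀i, a PF.

16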